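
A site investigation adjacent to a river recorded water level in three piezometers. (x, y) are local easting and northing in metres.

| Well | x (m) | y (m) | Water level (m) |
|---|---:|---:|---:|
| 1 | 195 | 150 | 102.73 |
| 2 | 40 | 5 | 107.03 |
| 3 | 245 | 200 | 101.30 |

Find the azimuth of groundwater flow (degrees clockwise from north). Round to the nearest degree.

049°

With h = a·x + b·y + c and 1 as origin, the differences give:
  (-155)·a + (-145)·b = +4.30
  50·a + 50·b = -1.43
Eliminate b (×50 and ×(-145), subtract): -500·a = 7.650 → a = ∂h/∂x = -0.01530
Back-substitute: b = ∂h/∂y = -0.01330.
Flow direction (−∇h) has components (+0.01530 E, +0.01330 N).
Azimuth = atan2(E, N) = atan2(+0.01530, +0.01330) = 49.0° ≈ 049°.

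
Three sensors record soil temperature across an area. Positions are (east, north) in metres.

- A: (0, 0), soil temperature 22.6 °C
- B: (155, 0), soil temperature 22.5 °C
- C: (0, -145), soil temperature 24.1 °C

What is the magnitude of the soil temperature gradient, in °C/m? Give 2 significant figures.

∂T/∂x = (22.5 − 22.6) / (155 − 0) = -0.0006452
∂T/∂y = (24.1 − 22.6) / (-145 − 0) = -0.01034
|∇f| = √(-0.0006452² + -0.01034²) = 0.01036 °C/m

0.010 °C/m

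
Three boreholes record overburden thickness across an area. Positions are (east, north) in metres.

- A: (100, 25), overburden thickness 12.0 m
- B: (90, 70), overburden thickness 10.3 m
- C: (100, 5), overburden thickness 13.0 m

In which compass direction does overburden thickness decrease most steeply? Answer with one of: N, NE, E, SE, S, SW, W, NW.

NE

With d = a·x + b·y + c and A as origin, the differences give:
  (-10)·a + 45·b = -1.7
  0·a + (-20)·b = +1.0
Eliminate b (×(-20) and ×45, subtract): 200·a = -11.00 → a = ∂d/∂x = -0.05500
Back-substitute: b = ∂d/∂y = -0.05000.
Steepest decrease is along −∇f = (+0.05500 E, +0.05000 N) → northeast.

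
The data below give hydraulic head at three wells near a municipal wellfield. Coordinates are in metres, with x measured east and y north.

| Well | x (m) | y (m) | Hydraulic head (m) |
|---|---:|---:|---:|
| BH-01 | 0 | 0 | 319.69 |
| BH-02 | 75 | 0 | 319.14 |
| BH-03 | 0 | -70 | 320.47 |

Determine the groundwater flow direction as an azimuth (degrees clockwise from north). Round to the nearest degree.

∂h/∂x = (319.14 − 319.69) / (75 − 0) = -0.007333
∂h/∂y = (320.47 − 319.69) / (-70 − 0) = -0.01114
Flow direction (−∇h) has components (+0.007333 E, +0.01114 N).
Azimuth = atan2(E, N) = atan2(+0.007333, +0.01114) = 33.3° ≈ 033°.

033°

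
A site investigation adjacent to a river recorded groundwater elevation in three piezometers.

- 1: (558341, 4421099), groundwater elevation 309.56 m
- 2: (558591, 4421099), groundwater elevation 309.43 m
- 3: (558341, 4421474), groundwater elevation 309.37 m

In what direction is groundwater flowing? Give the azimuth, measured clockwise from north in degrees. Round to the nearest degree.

046°

∂h/∂x = (309.43 − 309.56) / (558591 − 558341) = -0.0005200
∂h/∂y = (309.37 − 309.56) / (4421474 − 4421099) = -0.0005067
Flow direction (−∇h) has components (+0.0005200 E, +0.0005067 N).
Azimuth = atan2(E, N) = atan2(+0.0005200, +0.0005067) = 45.7° ≈ 046°.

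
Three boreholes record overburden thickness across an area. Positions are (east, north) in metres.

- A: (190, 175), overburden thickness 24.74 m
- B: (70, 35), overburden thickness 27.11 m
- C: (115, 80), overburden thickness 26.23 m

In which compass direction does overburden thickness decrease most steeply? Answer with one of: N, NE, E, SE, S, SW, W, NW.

E

With d = a·x + b·y + c and A as origin, the differences give:
  (-120)·a + (-140)·b = +2.37
  (-75)·a + (-95)·b = +1.49
Eliminate b (×(-95) and ×(-140), subtract): 900·a = -16.550 → a = ∂d/∂x = -0.01839
Back-substitute: b = ∂d/∂y = -0.001167.
Steepest decrease is along −∇f = (+0.01839 E, +0.001167 N) → east.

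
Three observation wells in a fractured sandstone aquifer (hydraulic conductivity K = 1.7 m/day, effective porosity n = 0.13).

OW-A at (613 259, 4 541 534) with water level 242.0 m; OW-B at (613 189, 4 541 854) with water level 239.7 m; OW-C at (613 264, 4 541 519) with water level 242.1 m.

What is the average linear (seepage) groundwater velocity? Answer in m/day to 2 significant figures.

Differences from OW-A: to OW-B (Δx, Δy, Δh) = (-70, 320, -2.3); to OW-C = (5, -15, +0.1).
Solve a·Δx + b·Δy = Δh: det = (-70)·(-15) − 5·320 = -550.
∂h/∂x = [(-2.3)·(-15) − (+0.1)·320] / -550 = -0.004545
∂h/∂y = [(-70)·(+0.1) − 5·(-2.3)] / -550 = -0.008182
|∇h| = √(-0.004545² + -0.008182²) = 0.00936
Seepage velocity v = K·i/n = 1.7 × 0.00936 / 0.13 = 0.1224 m/day.

0.12 m/day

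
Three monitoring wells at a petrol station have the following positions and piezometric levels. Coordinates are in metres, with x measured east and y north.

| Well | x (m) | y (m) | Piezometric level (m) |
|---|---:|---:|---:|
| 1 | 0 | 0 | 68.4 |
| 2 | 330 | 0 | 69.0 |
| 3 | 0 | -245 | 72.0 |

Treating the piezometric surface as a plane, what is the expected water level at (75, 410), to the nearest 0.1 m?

∂h/∂x = (69.0 − 68.4) / (330 − 0) = +0.001818
∂h/∂y = (72.0 − 68.4) / (-245 − 0) = -0.01469
h(75, 410) = 68.4 + (+0.001818)·(75) + (-0.01469)·(410) = 68.4 +0.136 -6.024 = 62.512 m.

62.5 m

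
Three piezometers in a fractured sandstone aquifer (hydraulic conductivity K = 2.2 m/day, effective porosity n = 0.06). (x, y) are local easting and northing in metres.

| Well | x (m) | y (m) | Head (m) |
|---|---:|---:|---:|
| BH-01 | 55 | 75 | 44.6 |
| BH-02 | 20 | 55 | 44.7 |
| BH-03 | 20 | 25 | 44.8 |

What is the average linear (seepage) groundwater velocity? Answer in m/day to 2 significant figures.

Taking BH-01 as reference: BH-02−BH-01 = (-35, -20, +0.1); BH-03−BH-01 = (-35, -50, +0.2).
Determinant of the coordinate differences = (-35)·(-50) − (-35)·(-20) = 1050.
∂h/∂x = [(+0.1)·(-50) − (+0.2)·(-20)] / 1050 = -0.0009524
∂h/∂y = [(-35)·(+0.2) − (-35)·(+0.1)] / 1050 = -0.003333
|∇h| = √(-0.0009524² + -0.003333²) = 0.003466
Seepage velocity v = K·i/n = 2.2 × 0.003466 / 0.06 = 0.1271 m/day.

0.13 m/day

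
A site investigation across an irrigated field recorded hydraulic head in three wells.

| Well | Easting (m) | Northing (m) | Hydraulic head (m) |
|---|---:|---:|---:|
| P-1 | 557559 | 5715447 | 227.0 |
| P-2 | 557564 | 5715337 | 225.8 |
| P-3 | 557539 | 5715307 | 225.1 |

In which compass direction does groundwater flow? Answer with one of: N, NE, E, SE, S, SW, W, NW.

With h = a·x + b·y + c and P-1 as origin, the differences give:
  5·a + (-110)·b = -1.2
  (-20)·a + (-140)·b = -1.9
Eliminate b (×(-140) and ×(-110), subtract): -2900·a = -41.00 → a = ∂h/∂x = +0.01414
Back-substitute: b = ∂h/∂y = +0.01155.
Flow = −∇h = (-0.01414 east, -0.01155 north), which points southwest.

SW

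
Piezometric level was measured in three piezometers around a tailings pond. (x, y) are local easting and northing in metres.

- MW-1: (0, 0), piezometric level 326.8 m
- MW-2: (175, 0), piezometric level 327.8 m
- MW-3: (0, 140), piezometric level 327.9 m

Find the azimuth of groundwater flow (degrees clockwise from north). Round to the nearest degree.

216°

∂h/∂x = (327.8 − 326.8) / (175 − 0) = +0.005714
∂h/∂y = (327.9 − 326.8) / (140 − 0) = +0.007857
Flow direction (−∇h) has components (-0.005714 E, -0.007857 N).
Azimuth = atan2(E, N) = atan2(-0.005714, -0.007857) = 216.0° ≈ 216°.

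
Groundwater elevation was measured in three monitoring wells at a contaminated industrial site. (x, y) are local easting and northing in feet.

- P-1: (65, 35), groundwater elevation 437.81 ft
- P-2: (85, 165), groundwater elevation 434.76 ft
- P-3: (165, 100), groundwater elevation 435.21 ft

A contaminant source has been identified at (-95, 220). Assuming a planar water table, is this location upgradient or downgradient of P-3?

upgradient

With h = a·x + b·y + c and P-1 as origin, the differences give:
  20·a + 130·b = -3.05
  100·a + 65·b = -2.60
Eliminate b (×65 and ×130, subtract): -11700·a = 139.750 → a = ∂h/∂x = -0.01194
Back-substitute: b = ∂h/∂y = -0.02162.
Head at (-95, 220) = 437.81 + (-0.01194)·(-160) + (-0.02162)·(185) = 435.72 ft.
That is higher than the 435.21 ft at P-3, so the point is upgradient.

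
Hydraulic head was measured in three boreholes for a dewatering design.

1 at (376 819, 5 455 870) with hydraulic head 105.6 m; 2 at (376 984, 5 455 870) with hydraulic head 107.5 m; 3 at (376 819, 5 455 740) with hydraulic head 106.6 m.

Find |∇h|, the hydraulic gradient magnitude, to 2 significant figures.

∂h/∂x = (107.5 − 105.6) / (376984 − 376819) = +0.01152
∂h/∂y = (106.6 − 105.6) / (5455740 − 5455870) = -0.007692
|∇h| = √(0.01152² + -0.007692²) = 0.01385

0.014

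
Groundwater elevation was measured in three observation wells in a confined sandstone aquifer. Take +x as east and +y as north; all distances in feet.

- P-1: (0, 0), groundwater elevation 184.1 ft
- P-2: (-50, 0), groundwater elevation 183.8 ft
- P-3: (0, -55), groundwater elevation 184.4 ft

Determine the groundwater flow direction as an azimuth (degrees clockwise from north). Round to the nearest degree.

312°

∂h/∂x = (183.8 − 184.1) / (-50 − 0) = +0.006000
∂h/∂y = (184.4 − 184.1) / (-55 − 0) = -0.005455
Flow direction (−∇h) has components (-0.006000 E, +0.005455 N).
Azimuth = atan2(E, N) = atan2(-0.006000, +0.005455) = 312.3° ≈ 312°.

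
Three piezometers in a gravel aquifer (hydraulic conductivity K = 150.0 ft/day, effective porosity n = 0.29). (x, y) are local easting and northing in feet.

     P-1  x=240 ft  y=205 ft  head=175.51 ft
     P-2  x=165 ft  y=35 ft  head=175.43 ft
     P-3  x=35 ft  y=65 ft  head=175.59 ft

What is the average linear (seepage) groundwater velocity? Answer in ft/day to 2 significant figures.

Taking P-1 as reference: P-2−P-1 = (-75, -170, -0.08); P-3−P-1 = (-205, -140, +0.08).
Solve a·Δx + b·Δy = Δh: det = (-75)·(-140) − (-205)·(-170) = -24350.
∂h/∂x = [(-0.08)·(-140) − (+0.08)·(-170)] / -24350 = -0.001018
∂h/∂y = [(-75)·(+0.08) − (-205)·(-0.08)] / -24350 = +0.0009199
|∇h| = √(-0.001018² + 0.0009199²) = 0.001372
Seepage velocity v = K·i/n = 150.0 × 0.001372 / 0.29 = 0.7097 ft/day.

0.71 ft/day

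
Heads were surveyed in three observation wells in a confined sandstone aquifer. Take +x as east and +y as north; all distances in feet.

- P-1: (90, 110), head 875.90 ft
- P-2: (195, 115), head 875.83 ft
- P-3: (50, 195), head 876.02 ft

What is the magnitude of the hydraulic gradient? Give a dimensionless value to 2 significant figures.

0.0013

Taking P-1 as reference: P-2−P-1 = (105, 5, -0.07); P-3−P-1 = (-40, 85, +0.12).
Determinant of the coordinate differences = 105·85 − (-40)·5 = 9125.
∂h/∂x = [(-0.07)·85 − (+0.12)·5] / 9125 = -0.0007178
∂h/∂y = [105·(+0.12) − (-40)·(-0.07)] / 9125 = +0.001074
|∇h| = √(-0.0007178² + 0.001074²) = 0.001292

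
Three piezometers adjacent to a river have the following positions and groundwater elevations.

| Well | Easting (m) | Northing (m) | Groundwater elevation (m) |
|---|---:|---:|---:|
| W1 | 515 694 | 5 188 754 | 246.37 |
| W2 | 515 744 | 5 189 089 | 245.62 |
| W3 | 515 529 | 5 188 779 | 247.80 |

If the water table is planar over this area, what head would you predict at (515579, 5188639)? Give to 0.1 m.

247.5 m

With h = a·x + b·y + c and W1 as origin, the differences give:
  50·a + 335·b = -0.75
  (-165)·a + 25·b = +1.43
Eliminate b (×25 and ×335, subtract): 56525·a = -497.800 → a = ∂h/∂x = -0.008807
Back-substitute: b = ∂h/∂y = -0.0009244.
h(515579, 5188639) = 246.37 + (-0.008807)·(-115) + (-0.0009244)·(-115) = 246.37 +1.013 +0.106 = 247.489 m.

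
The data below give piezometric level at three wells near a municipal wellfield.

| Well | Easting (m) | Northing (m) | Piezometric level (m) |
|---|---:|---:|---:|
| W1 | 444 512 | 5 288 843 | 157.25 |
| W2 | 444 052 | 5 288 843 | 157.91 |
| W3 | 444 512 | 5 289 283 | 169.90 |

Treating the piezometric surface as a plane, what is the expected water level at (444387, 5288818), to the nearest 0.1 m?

156.7 m

∂h/∂x = (157.91 − 157.25) / (444052 − 444512) = -0.001435
∂h/∂y = (169.90 − 157.25) / (5289283 − 5288843) = +0.02875
h(444387, 5288818) = 157.25 + (-0.001435)·(-125) + (+0.02875)·(-25) = 157.25 +0.179 -0.719 = 156.711 m.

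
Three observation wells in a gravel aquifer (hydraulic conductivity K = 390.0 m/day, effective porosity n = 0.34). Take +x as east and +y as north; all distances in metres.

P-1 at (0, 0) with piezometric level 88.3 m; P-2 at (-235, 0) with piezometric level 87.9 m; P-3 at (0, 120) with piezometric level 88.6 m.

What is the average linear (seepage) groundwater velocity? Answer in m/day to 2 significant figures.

3.5 m/day

∂h/∂x = (87.9 − 88.3) / (-235 − 0) = +0.001702
∂h/∂y = (88.6 − 88.3) / (120 − 0) = +0.002500
|∇h| = √(0.001702² + 0.002500²) = 0.003024
Seepage velocity v = K·i/n = 390.0 × 0.003024 / 0.34 = 3.469 m/day.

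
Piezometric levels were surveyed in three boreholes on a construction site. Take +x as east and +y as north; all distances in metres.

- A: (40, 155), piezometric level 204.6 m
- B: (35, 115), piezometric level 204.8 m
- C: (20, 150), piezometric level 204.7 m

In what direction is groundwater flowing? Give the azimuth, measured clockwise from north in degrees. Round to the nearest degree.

Taking A as reference: B−A = (-5, -40, +0.2); C−A = (-20, -5, +0.1).
Solve a·Δx + b·Δy = Δh: det = (-5)·(-5) − (-20)·(-40) = -775.
∂h/∂x = [(+0.2)·(-5) − (+0.1)·(-40)] / -775 = -0.003871
∂h/∂y = [(-5)·(+0.1) − (-20)·(+0.2)] / -775 = -0.004516
Flow direction (−∇h) has components (+0.003871 E, +0.004516 N).
Azimuth = atan2(E, N) = atan2(+0.003871, +0.004516) = 40.6° ≈ 041°.

041°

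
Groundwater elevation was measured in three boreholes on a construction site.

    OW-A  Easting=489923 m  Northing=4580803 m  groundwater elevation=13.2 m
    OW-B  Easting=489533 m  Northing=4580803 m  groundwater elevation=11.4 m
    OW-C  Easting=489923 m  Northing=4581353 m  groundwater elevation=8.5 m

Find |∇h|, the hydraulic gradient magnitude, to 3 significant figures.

∂h/∂x = (11.4 − 13.2) / (489533 − 489923) = +0.004615
∂h/∂y = (8.5 − 13.2) / (4581353 − 4580803) = -0.008545
|∇h| = √(0.004615² + -0.008545²) = 0.009712

0.00971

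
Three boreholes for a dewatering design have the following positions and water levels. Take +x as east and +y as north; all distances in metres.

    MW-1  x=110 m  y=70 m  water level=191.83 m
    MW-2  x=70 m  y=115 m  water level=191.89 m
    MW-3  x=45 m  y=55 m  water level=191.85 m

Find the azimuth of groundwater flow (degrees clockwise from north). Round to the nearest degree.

Three-point gradient (reference MW-1): Δ to MW-2 = (-40, 45, +0.06), Δ to MW-3 = (-65, -15, +0.02).
∂h/∂x = -0.0005106, ∂h/∂y = +0.0008794 (det = 3525).
Flow direction (−∇h) has components (+0.0005106 E, -0.0008794 N).
Azimuth = atan2(E, N) = atan2(+0.0005106, -0.0008794) = 149.9° ≈ 150°.

150°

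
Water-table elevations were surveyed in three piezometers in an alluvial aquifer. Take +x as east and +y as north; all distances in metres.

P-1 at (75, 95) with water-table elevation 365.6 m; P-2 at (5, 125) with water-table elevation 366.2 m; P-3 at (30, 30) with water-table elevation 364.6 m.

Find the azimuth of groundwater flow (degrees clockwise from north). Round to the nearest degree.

With h = a·x + b·y + c and P-1 as origin, the differences give:
  (-70)·a + 30·b = +0.6
  (-45)·a + (-65)·b = -1.0
Eliminate b (×(-65) and ×30, subtract): 5900·a = -9.00 → a = ∂h/∂x = -0.001525
Back-substitute: b = ∂h/∂y = +0.01644.
Flow direction (−∇h) has components (+0.001525 E, -0.01644 N).
Azimuth = atan2(E, N) = atan2(+0.001525, -0.01644) = 174.7° ≈ 175°.

175°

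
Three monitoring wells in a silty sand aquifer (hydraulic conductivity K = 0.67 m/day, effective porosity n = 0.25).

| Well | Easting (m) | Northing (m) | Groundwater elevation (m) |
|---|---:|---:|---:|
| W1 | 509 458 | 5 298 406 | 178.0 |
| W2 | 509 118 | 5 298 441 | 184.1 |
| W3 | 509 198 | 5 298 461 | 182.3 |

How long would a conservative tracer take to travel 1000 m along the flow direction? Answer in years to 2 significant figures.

44 years

Three-point gradient (reference W1): Δ to W2 = (-340, 35, +6.1), Δ to W3 = (-260, 55, +4.3).
∂h/∂x = -0.01927, ∂h/∂y = -0.01292 (det = -9600).
|∇h| = √(-0.01927² + -0.01292²) = 0.0232
Seepage velocity v = K·i/n = 0.67 × 0.0232 / 0.25 = 0.06218 m/day.
t = 1000 / 0.06218 = 1.608e+04 days = 44 years.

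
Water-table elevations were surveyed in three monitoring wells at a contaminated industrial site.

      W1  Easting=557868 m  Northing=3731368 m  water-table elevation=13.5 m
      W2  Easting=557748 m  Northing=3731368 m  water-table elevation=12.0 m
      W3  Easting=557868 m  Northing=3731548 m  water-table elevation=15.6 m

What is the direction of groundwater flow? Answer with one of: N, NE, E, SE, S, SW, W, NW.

∂h/∂x = (12.0 − 13.5) / (557748 − 557868) = +0.01250
∂h/∂y = (15.6 − 13.5) / (3731548 − 3731368) = +0.01167
Flow = −∇h = (-0.01250 east, -0.01167 north), which points southwest.

SW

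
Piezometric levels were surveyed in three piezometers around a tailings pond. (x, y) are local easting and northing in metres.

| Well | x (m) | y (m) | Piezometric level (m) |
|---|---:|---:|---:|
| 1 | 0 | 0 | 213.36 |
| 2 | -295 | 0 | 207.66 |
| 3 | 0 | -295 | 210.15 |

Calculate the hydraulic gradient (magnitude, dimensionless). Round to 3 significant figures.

∂h/∂x = (207.66 − 213.36) / (-295 − 0) = +0.01932
∂h/∂y = (210.15 − 213.36) / (-295 − 0) = +0.01088
|∇h| = √(0.01932² + 0.01088²) = 0.02217

0.0222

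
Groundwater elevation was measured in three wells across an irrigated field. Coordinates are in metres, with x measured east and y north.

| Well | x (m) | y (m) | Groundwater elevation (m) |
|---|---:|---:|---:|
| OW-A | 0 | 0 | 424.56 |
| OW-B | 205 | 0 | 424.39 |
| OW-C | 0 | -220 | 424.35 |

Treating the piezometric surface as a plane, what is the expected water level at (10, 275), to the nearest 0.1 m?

∂h/∂x = (424.39 − 424.56) / (205 − 0) = -0.0008293
∂h/∂y = (424.35 − 424.56) / (-220 − 0) = +0.0009545
h(10, 275) = 424.56 + (-0.0008293)·(10) + (+0.0009545)·(275) = 424.56 -0.008 +0.262 = 424.814 m.

424.8 m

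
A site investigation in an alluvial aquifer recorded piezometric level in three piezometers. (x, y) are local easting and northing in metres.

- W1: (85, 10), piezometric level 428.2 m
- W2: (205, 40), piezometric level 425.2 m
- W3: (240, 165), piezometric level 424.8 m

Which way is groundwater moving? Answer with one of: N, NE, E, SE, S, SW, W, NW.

Differences from W1: to W2 (Δx, Δy, Δh) = (120, 30, -3.0); to W3 = (155, 155, -3.4).
Solve a·Δx + b·Δy = Δh: det = 120·155 − 155·30 = 13950.
∂h/∂x = [(-3.0)·155 − (-3.4)·30] / 13950 = -0.02602
∂h/∂y = [120·(-3.4) − 155·(-3.0)] / 13950 = +0.004086
Flow = −∇h = (+0.02602 east, -0.004086 north), which points east.

E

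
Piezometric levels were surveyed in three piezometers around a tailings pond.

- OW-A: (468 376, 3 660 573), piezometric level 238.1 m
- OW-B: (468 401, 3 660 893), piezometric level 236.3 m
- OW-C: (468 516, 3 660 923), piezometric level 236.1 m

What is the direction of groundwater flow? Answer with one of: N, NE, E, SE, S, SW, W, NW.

N

Differences from OW-A: to OW-B (Δx, Δy, Δh) = (25, 320, -1.8); to OW-C = (140, 350, -2.0).
Determinant of the coordinate differences = 25·350 − 140·320 = -36050.
∂h/∂x = [(-1.8)·350 − (-2.0)·320] / -36050 = -0.0002774
∂h/∂y = [25·(-2.0) − 140·(-1.8)] / -36050 = -0.005603
Flow = −∇h = (+0.0002774 east, +0.005603 north), which points north.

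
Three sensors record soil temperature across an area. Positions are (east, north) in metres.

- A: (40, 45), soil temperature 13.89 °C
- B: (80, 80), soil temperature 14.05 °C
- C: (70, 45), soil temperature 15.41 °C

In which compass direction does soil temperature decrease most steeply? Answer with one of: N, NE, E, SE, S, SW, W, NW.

Three-point gradient (reference A): Δ to B = (40, 35, +0.16), Δ to C = (30, 0, +1.52).
∂T/∂x = +0.05067, ∂T/∂y = -0.05333 (det = -1050).
Steepest decrease is along −∇f = (-0.05067 E, +0.05333 N) → northwest.

NW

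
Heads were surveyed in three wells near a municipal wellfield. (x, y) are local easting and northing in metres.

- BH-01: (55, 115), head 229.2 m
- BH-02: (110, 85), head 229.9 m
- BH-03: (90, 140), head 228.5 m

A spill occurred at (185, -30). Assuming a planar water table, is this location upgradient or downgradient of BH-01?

upgradient

Taking BH-01 as reference: BH-02−BH-01 = (55, -30, +0.7); BH-03−BH-01 = (35, 25, -0.7).
Solve a·Δx + b·Δy = Δh: det = 55·25 − 35·(-30) = 2425.
∂h/∂x = [(+0.7)·25 − (-0.7)·(-30)] / 2425 = -0.001443
∂h/∂y = [55·(-0.7) − 35·(+0.7)] / 2425 = -0.02598
Head at (185, -30) = 229.2 + (-0.001443)·(130) + (-0.02598)·(-145) = 232.78 m.
That is higher than the 229.2 m at BH-01, so the point is upgradient.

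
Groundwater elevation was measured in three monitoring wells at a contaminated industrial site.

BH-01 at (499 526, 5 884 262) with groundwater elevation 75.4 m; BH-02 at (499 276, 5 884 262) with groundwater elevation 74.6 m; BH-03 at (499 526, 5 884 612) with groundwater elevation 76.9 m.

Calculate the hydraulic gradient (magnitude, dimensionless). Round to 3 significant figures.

0.00535

∂h/∂x = (74.6 − 75.4) / (499276 − 499526) = +0.003200
∂h/∂y = (76.9 − 75.4) / (5884612 − 5884262) = +0.004286
|∇h| = √(0.003200² + 0.004286²) = 0.005349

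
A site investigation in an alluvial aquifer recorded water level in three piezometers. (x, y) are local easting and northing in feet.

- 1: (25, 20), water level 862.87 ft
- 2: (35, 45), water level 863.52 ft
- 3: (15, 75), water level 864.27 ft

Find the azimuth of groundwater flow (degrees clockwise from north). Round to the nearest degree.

182°

With h = a·x + b·y + c and 1 as origin, the differences give:
  10·a + 25·b = +0.65
  (-10)·a + 55·b = +1.40
Eliminate b (×55 and ×25, subtract): 800·a = 0.750 → a = ∂h/∂x = +0.0009375
Back-substitute: b = ∂h/∂y = +0.02562.
Flow direction (−∇h) has components (-0.0009375 E, -0.02562 N).
Azimuth = atan2(E, N) = atan2(-0.0009375, -0.02562) = 182.1° ≈ 182°.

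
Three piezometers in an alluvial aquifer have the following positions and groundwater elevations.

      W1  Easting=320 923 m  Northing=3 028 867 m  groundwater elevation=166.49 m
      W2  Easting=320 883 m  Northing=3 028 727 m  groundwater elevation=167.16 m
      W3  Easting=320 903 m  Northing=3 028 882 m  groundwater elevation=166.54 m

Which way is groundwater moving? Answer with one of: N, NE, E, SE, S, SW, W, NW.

NE

Taking W1 as reference: W2−W1 = (-40, -140, +0.67); W3−W1 = (-20, 15, +0.05).
Determinant of the coordinate differences = (-40)·15 − (-20)·(-140) = -3400.
∂h/∂x = [(+0.67)·15 − (+0.05)·(-140)] / -3400 = -0.005015
∂h/∂y = [(-40)·(+0.05) − (-20)·(+0.67)] / -3400 = -0.003353
Flow = −∇h = (+0.005015 east, +0.003353 north), which points northeast.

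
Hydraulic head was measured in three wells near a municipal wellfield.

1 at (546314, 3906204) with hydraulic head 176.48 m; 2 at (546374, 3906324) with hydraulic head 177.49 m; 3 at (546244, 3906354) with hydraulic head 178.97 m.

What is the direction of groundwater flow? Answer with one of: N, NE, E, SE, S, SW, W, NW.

Three-point gradient (reference 1): Δ to 2 = (60, 120, +1.01), Δ to 3 = (-70, 150, +2.49).
∂h/∂x = -0.008466, ∂h/∂y = +0.01265 (det = 17400).
Flow = −∇h = (+0.008466 east, -0.01265 north), which points southeast.

SE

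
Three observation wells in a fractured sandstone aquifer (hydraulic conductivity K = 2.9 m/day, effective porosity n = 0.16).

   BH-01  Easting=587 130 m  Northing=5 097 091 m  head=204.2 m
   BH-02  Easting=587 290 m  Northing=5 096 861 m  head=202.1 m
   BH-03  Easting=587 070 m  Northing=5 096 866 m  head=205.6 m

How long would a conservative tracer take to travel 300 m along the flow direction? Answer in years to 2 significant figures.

2.8 years

Differences from BH-01: to BH-02 (Δx, Δy, Δh) = (160, -230, -2.1); to BH-03 = (-60, -225, +1.4).
Solve a·Δx + b·Δy = Δh: det = 160·(-225) − (-60)·(-230) = -49800.
∂h/∂x = [(-2.1)·(-225) − (+1.4)·(-230)] / -49800 = -0.01595
∂h/∂y = [160·(+1.4) − (-60)·(-2.1)] / -49800 = -0.001968
|∇h| = √(-0.01595² + -0.001968²) = 0.01607
Seepage velocity v = K·i/n = 2.9 × 0.01607 / 0.16 = 0.2913 m/day.
t = 300 / 0.2913 = 1030 days = 2.82 years.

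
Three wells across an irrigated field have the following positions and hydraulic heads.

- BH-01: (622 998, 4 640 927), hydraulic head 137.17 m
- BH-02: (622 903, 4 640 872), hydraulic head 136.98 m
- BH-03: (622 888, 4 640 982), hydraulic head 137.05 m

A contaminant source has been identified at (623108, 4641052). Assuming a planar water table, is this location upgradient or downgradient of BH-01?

Differences from BH-01: to BH-02 (Δx, Δy, Δh) = (-95, -55, -0.19); to BH-03 = (-110, 55, -0.12).
Solve a·Δx + b·Δy = Δh: det = (-95)·55 − (-110)·(-55) = -11275.
∂h/∂x = [(-0.19)·55 − (-0.12)·(-55)] / -11275 = +0.001512
∂h/∂y = [(-95)·(-0.12) − (-110)·(-0.19)] / -11275 = +0.0008426
Head at (623108, 4641052) = 137.17 + (+0.001512)·(110) + (+0.0008426)·(125) = 137.44 m.
That is higher than the 137.17 m at BH-01, so the point is upgradient.

upgradient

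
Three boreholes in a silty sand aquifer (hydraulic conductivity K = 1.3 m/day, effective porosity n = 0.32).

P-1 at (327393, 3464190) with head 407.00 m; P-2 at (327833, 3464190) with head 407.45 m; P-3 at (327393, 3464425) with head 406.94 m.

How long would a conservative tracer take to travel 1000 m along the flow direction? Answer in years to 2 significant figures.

640 years

∂h/∂x = (407.45 − 407.00) / (327833 − 327393) = +0.001023
∂h/∂y = (406.94 − 407.00) / (3464425 − 3464190) = -0.0002553
|∇h| = √(0.001023² + -0.0002553²) = 0.001054
Seepage velocity v = K·i/n = 1.3 × 0.001054 / 0.32 = 0.004282 m/day.
t = 1000 / 0.004282 = 2.335e+05 days = 639 years.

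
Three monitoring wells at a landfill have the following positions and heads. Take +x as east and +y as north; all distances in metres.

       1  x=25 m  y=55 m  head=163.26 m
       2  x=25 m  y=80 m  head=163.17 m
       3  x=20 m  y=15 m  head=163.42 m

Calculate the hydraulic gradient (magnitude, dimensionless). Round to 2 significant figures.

With h = a·x + b·y + c and 1 as origin, the differences give:
  0·a + 25·b = -0.09
  (-5)·a + (-40)·b = +0.16
Eliminate b (×(-40) and ×25, subtract): 125·a = -0.400 → a = ∂h/∂x = -0.003200
Back-substitute: b = ∂h/∂y = -0.003600.
|∇h| = √(-0.003200² + -0.003600²) = 0.004817

0.0048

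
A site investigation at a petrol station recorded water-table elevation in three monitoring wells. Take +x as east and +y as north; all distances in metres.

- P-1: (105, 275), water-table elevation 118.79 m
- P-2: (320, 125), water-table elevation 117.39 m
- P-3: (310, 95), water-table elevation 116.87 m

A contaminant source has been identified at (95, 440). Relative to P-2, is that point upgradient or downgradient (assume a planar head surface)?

upgradient

Differences from P-1: to P-2 (Δx, Δy, Δh) = (215, -150, -1.40); to P-3 = (205, -180, -1.92).
Determinant of the coordinate differences = 215·(-180) − 205·(-150) = -7950.
∂h/∂x = [(-1.40)·(-180) − (-1.92)·(-150)] / -7950 = +0.004528
∂h/∂y = [215·(-1.92) − 205·(-1.40)] / -7950 = +0.01582
Head at (95, 440) = 118.79 + (+0.004528)·(-10) + (+0.01582)·(165) = 121.36 m.
That is higher than the 117.39 m at P-2, so the point is upgradient.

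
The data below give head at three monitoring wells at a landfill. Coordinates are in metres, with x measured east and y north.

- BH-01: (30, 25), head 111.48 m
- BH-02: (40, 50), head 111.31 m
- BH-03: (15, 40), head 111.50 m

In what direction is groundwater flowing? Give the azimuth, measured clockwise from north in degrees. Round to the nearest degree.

052°

Three-point gradient (reference BH-01): Δ to BH-02 = (10, 25, -0.17), Δ to BH-03 = (-15, 15, +0.02).
∂h/∂x = -0.005810, ∂h/∂y = -0.004476 (det = 525).
Flow direction (−∇h) has components (+0.005810 E, +0.004476 N).
Azimuth = atan2(E, N) = atan2(+0.005810, +0.004476) = 52.4° ≈ 052°.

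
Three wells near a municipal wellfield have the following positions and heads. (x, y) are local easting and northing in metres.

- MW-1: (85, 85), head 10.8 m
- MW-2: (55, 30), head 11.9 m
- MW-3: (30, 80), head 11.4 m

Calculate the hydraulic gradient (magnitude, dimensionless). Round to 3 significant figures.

0.0176

With h = a·x + b·y + c and MW-1 as origin, the differences give:
  (-30)·a + (-55)·b = +1.1
  (-55)·a + (-5)·b = +0.6
Eliminate b (×(-5) and ×(-55), subtract): -2875·a = 27.50 → a = ∂h/∂x = -0.009565
Back-substitute: b = ∂h/∂y = -0.01478.
|∇h| = √(-0.009565² + -0.01478²) = 0.01761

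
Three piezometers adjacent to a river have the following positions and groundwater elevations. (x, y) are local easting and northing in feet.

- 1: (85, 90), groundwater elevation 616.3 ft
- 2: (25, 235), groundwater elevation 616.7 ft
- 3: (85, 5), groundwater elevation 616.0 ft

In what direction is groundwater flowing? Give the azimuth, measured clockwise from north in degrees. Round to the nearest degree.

208°

With h = a·x + b·y + c and 1 as origin, the differences give:
  (-60)·a + 145·b = +0.4
  0·a + (-85)·b = -0.3
Eliminate b (×(-85) and ×145, subtract): 5100·a = 9.50 → a = ∂h/∂x = +0.001863
Back-substitute: b = ∂h/∂y = +0.003529.
Flow direction (−∇h) has components (-0.001863 E, -0.003529 N).
Azimuth = atan2(E, N) = atan2(-0.001863, -0.003529) = 207.8° ≈ 208°.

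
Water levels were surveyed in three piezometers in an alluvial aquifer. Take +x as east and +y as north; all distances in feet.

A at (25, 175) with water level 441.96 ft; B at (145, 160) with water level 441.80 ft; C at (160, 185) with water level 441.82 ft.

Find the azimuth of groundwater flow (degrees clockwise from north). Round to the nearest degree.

142°

Taking A as reference: B−A = (120, -15, -0.16); C−A = (135, 10, -0.14).
Solve a·Δx + b·Δy = Δh: det = 120·10 − 135·(-15) = 3225.
∂h/∂x = [(-0.16)·10 − (-0.14)·(-15)] / 3225 = -0.001147
∂h/∂y = [120·(-0.14) − 135·(-0.16)] / 3225 = +0.001488
Flow direction (−∇h) has components (+0.001147 E, -0.001488 N).
Azimuth = atan2(E, N) = atan2(+0.001147, -0.001488) = 142.4° ≈ 142°.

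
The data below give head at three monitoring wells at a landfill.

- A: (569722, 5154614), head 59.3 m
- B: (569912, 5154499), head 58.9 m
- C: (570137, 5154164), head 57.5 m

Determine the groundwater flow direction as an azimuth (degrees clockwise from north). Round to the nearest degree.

189°

With h = a·x + b·y + c and A as origin, the differences give:
  190·a + (-115)·b = -0.4
  415·a + (-450)·b = -1.8
Eliminate b (×(-450) and ×(-115), subtract): -37775·a = -27.00 → a = ∂h/∂x = +0.0007148
Back-substitute: b = ∂h/∂y = +0.004659.
Flow direction (−∇h) has components (-0.0007148 E, -0.004659 N).
Azimuth = atan2(E, N) = atan2(-0.0007148, -0.004659) = 188.7° ≈ 189°.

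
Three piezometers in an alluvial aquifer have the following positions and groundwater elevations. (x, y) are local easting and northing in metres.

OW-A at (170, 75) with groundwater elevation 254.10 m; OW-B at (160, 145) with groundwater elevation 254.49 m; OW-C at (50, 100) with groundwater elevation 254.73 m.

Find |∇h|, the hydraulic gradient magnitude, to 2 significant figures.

0.0065

Differences from OW-A: to OW-B (Δx, Δy, Δh) = (-10, 70, +0.39); to OW-C = (-120, 25, +0.63).
Determinant of the coordinate differences = (-10)·25 − (-120)·70 = 8150.
∂h/∂x = [(+0.39)·25 − (+0.63)·70] / 8150 = -0.004215
∂h/∂y = [(-10)·(+0.63) − (-120)·(+0.39)] / 8150 = +0.004969
|∇h| = √(-0.004215² + 0.004969²) = 0.006516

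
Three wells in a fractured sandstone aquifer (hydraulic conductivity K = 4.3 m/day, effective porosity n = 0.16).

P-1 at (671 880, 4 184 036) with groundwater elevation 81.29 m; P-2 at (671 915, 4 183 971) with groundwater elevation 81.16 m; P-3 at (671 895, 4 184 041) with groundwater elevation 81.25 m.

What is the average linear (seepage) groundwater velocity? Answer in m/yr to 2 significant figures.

Differences from P-1: to P-2 (Δx, Δy, Δh) = (35, -65, -0.13); to P-3 = (15, 5, -0.04).
Solve a·Δx + b·Δy = Δh: det = 35·5 − 15·(-65) = 1150.
∂h/∂x = [(-0.13)·5 − (-0.04)·(-65)] / 1150 = -0.002826
∂h/∂y = [35·(-0.04) − 15·(-0.13)] / 1150 = +0.0004783
|∇h| = √(-0.002826² + 0.0004783²) = 0.002866
Seepage velocity v = K·i/n = 4.3 × 0.002866 / 0.16 = 0.07702 m/day = 28.13 m/yr.

28 m/yr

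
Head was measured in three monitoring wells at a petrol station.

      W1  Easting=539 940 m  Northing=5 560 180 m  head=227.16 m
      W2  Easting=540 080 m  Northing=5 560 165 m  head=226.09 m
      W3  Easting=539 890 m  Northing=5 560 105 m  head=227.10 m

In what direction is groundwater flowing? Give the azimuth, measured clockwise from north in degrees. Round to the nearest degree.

128°

Differences from W1: to W2 (Δx, Δy, Δh) = (140, -15, -1.07); to W3 = (-50, -75, -0.06).
Solve a·Δx + b·Δy = Δh: det = 140·(-75) − (-50)·(-15) = -11250.
∂h/∂x = [(-1.07)·(-75) − (-0.06)·(-15)] / -11250 = -0.007053
∂h/∂y = [140·(-0.06) − (-50)·(-1.07)] / -11250 = +0.005502
Flow direction (−∇h) has components (+0.007053 E, -0.005502 N).
Azimuth = atan2(E, N) = atan2(+0.007053, -0.005502) = 128.0° ≈ 128°.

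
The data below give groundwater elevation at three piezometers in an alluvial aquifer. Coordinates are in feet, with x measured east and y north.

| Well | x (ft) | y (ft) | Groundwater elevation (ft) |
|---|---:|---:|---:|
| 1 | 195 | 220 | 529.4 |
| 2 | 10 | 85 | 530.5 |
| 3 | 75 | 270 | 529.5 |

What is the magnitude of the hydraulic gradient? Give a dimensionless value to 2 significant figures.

Taking 1 as reference: 2−1 = (-185, -135, +1.1); 3−1 = (-120, 50, +0.1).
Solve a·Δx + b·Δy = Δh: det = (-185)·50 − (-120)·(-135) = -25450.
∂h/∂x = [(+1.1)·50 − (+0.1)·(-135)] / -25450 = -0.002692
∂h/∂y = [(-185)·(+0.1) − (-120)·(+1.1)] / -25450 = -0.004460
|∇h| = √(-0.002692² + -0.004460²) = 0.005209

0.0052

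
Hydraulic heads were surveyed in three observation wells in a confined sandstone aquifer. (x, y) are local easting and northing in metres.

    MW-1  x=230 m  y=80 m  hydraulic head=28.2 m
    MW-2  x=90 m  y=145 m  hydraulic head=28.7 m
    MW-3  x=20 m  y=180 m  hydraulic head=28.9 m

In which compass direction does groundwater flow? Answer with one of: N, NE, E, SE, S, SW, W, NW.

Differences from MW-1: to MW-2 (Δx, Δy, Δh) = (-140, 65, +0.5); to MW-3 = (-210, 100, +0.7).
Determinant of the coordinate differences = (-140)·100 − (-210)·65 = -350.
∂h/∂x = [(+0.5)·100 − (+0.7)·65] / -350 = -0.01286
∂h/∂y = [(-140)·(+0.7) − (-210)·(+0.5)] / -350 = -0.02000
Flow = −∇h = (+0.01286 east, +0.02000 north), which points northeast.

NE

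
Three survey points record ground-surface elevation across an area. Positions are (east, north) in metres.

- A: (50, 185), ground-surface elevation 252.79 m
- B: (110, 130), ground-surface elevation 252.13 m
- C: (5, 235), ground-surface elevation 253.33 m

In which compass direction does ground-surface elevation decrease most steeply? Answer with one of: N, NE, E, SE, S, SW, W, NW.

SE

Differences from A: to B (Δx, Δy, Δh) = (60, -55, -0.66); to C = (-45, 50, +0.54).
Determinant of the coordinate differences = 60·50 − (-45)·(-55) = 525.
∂z/∂x = [(-0.66)·50 − (+0.54)·(-55)] / 525 = -0.006286
∂z/∂y = [60·(+0.54) − (-45)·(-0.66)] / 525 = +0.005143
Steepest decrease is along −∇f = (+0.006286 E, -0.005143 N) → southeast.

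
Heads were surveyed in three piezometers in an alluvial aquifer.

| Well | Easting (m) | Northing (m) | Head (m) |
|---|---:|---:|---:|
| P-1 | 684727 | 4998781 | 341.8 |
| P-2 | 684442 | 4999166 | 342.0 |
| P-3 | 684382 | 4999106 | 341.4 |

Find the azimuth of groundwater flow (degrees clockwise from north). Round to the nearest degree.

Taking P-1 as reference: P-2−P-1 = (-285, 385, +0.2); P-3−P-1 = (-345, 325, -0.4).
Determinant of the coordinate differences = (-285)·325 − (-345)·385 = 40200.
∂h/∂x = [(+0.2)·325 − (-0.4)·385] / 40200 = +0.005448
∂h/∂y = [(-285)·(-0.4) − (-345)·(+0.2)] / 40200 = +0.004552
Flow direction (−∇h) has components (-0.005448 E, -0.004552 N).
Azimuth = atan2(E, N) = atan2(-0.005448, -0.004552) = 230.1° ≈ 230°.

230°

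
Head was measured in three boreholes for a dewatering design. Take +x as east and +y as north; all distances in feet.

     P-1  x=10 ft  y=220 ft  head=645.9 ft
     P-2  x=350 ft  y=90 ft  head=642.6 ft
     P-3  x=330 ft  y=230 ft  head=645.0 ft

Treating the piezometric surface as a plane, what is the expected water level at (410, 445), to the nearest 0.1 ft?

Differences from P-1: to P-2 (Δx, Δy, Δh) = (340, -130, -3.3); to P-3 = (320, 10, -0.9).
Solve a·Δx + b·Δy = Δh: det = 340·10 − 320·(-130) = 45000.
∂h/∂x = [(-3.3)·10 − (-0.9)·(-130)] / 45000 = -0.003333
∂h/∂y = [340·(-0.9) − 320·(-3.3)] / 45000 = +0.01667
h(410, 445) = 645.9 + (-0.003333)·(400) + (+0.01667)·(225) = 645.9 -1.333 +3.750 = 648.317 ft.

648.3 ft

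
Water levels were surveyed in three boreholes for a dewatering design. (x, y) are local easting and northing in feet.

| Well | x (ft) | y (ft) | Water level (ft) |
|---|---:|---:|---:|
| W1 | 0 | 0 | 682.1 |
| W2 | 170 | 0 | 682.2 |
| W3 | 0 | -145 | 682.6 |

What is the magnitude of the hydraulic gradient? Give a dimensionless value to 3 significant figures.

0.00350

∂h/∂x = (682.2 − 682.1) / (170 − 0) = +0.0005882
∂h/∂y = (682.6 − 682.1) / (-145 − 0) = -0.003448
|∇h| = √(0.0005882² + -0.003448²) = 0.003498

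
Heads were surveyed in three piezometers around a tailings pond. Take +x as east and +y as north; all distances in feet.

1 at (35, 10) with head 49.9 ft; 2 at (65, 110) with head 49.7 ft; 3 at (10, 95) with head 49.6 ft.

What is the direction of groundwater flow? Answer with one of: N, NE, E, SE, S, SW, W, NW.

NW

Differences from 1: to 2 (Δx, Δy, Δh) = (30, 100, -0.2); to 3 = (-25, 85, -0.3).
Determinant of the coordinate differences = 30·85 − (-25)·100 = 5050.
∂h/∂x = [(-0.2)·85 − (-0.3)·100] / 5050 = +0.002574
∂h/∂y = [30·(-0.3) − (-25)·(-0.2)] / 5050 = -0.002772
Flow = −∇h = (-0.002574 east, +0.002772 north), which points northwest.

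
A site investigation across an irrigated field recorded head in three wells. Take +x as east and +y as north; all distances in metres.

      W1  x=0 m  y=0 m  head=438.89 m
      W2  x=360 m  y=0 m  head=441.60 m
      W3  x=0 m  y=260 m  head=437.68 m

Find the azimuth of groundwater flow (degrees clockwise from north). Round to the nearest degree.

302°

∂h/∂x = (441.60 − 438.89) / (360 − 0) = +0.007528
∂h/∂y = (437.68 − 438.89) / (260 − 0) = -0.004654
Flow direction (−∇h) has components (-0.007528 E, +0.004654 N).
Azimuth = atan2(E, N) = atan2(-0.007528, +0.004654) = 301.7° ≈ 302°.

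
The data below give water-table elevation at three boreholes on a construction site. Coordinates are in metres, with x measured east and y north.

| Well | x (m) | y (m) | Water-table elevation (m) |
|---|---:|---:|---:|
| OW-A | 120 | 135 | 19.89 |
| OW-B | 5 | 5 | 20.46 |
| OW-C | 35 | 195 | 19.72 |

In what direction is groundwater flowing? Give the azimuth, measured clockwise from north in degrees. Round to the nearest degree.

010°

Differences from OW-A: to OW-B (Δx, Δy, Δh) = (-115, -130, +0.57); to OW-C = (-85, 60, -0.17).
Determinant of the coordinate differences = (-115)·60 − (-85)·(-130) = -17950.
∂h/∂x = [(+0.57)·60 − (-0.17)·(-130)] / -17950 = -0.0006741
∂h/∂y = [(-115)·(-0.17) − (-85)·(+0.57)] / -17950 = -0.003788
Flow direction (−∇h) has components (+0.0006741 E, +0.003788 N).
Azimuth = atan2(E, N) = atan2(+0.0006741, +0.003788) = 10.1° ≈ 010°.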